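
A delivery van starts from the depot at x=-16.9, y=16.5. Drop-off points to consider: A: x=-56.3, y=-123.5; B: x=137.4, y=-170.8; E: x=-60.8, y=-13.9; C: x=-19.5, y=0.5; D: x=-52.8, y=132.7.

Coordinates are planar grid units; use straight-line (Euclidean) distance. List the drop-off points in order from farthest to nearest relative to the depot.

Computing each straight-line distance from x=-16.9, y=16.5:
B x=137.4, y=-170.8: 242.7
A x=-56.3, y=-123.5: 145.4
D x=-52.8, y=132.7: 121.6
E x=-60.8, y=-13.9: 53.4
C x=-19.5, y=0.5: 16.2

B, A, D, E, C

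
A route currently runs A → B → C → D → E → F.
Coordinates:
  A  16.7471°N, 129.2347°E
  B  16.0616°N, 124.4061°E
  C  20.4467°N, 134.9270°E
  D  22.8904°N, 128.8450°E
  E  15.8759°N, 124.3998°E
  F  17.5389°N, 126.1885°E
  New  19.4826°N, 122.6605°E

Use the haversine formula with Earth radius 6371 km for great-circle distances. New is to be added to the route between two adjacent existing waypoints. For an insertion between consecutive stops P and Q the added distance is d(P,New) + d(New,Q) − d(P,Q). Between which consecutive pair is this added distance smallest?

between D and E

Added distance for inserting New between each consecutive pair:
A–B: 660.6 km
B–C: 496.3 km
C–D: 1346.2 km
D–E: 277.5 km
E–F: 606.1 km
Smallest added distance is 277.5 km, inserting between D and E.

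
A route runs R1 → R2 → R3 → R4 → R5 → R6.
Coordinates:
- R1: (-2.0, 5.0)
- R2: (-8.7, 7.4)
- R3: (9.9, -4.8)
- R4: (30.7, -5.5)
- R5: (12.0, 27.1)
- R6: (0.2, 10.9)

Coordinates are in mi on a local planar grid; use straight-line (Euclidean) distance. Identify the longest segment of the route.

R4–R5

Leg distances:
R1→R2: 7.1 mi
R2→R3: 22.2 mi
R3→R4: 20.8 mi
R4→R5: 37.6 mi
R5→R6: 20.0 mi
The longest leg is R4–R5 at 37.6 mi.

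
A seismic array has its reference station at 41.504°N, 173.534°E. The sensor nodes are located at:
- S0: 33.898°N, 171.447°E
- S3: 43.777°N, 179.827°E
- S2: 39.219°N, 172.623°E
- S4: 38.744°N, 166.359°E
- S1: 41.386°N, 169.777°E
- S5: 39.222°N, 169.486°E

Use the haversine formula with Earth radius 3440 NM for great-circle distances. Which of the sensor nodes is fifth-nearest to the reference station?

S4

Distances from the reference station (41.504°N, 173.534°E):
S2: 143.4 NM
S1: 169.2 NM
S5: 230.3 NM
S3: 309.5 NM
S4: 368.6 NM
S0: 467.3 NM
The fifth-nearest is S4 at 368.6 NM.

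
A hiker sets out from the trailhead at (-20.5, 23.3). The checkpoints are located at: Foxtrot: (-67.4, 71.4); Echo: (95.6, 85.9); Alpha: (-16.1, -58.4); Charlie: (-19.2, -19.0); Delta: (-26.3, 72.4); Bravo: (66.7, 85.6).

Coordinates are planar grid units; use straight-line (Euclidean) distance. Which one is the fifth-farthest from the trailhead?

Distance to each, sorted:
Echo: 131.9
Bravo: 107.2
Alpha: 81.8
Foxtrot: 67.2
Delta: 49.4
Charlie: 42.3
The fifth-farthest is Delta at 49.4.

Delta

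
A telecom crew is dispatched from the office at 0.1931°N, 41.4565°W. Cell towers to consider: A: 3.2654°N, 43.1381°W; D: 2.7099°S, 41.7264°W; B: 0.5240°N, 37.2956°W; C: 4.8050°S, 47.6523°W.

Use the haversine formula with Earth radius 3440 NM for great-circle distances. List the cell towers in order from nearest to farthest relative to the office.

D, A, B, C

Distance from the office at 0.1931°N, 41.4565°W to each:
D 2.7099°S, 41.7264°W: 175.0 NM
A 3.2654°N, 43.1381°W: 210.3 NM
B 0.5240°N, 37.2956°W: 250.6 NM
C 4.8050°S, 47.6523°W: 477.6 NM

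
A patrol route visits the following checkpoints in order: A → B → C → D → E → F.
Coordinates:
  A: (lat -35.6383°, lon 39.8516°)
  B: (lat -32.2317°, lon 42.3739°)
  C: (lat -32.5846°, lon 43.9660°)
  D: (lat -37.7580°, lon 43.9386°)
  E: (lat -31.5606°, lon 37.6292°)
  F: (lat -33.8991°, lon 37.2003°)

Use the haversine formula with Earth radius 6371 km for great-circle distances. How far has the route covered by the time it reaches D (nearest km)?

1174 km

Leg distances:
A→B: 444.5 km  (cumulative 444.5 km)
B→C: 154.5 km  (cumulative 599.0 km)
C→D: 575.3 km  (cumulative 1174.3 km)
Cumulative distance at D ≈ 1174 km.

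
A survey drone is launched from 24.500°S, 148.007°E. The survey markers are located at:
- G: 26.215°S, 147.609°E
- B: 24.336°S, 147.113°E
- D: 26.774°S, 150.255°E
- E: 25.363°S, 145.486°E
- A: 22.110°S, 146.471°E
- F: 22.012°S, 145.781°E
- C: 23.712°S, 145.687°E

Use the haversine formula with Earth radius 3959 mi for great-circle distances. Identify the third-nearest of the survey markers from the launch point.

Distance to each, sorted:
B: 57.4 mi
G: 121.1 mi
C: 156.1 mi
E: 168.8 mi
A: 191.8 mi
D: 210.5 mi
F: 222.5 mi
The third-nearest is C at 156.1 mi.

C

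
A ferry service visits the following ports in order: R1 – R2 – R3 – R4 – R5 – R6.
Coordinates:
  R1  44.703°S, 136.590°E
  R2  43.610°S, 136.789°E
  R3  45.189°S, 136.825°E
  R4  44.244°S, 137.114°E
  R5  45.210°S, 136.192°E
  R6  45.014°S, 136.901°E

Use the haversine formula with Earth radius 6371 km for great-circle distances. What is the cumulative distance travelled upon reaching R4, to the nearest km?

Leg distances:
R1→R2: 122.6 km  (cumulative 122.6 km)
R2→R3: 175.6 km  (cumulative 298.2 km)
R3→R4: 107.5 km  (cumulative 405.7 km)
Cumulative distance at R4 ≈ 406 km.

406 km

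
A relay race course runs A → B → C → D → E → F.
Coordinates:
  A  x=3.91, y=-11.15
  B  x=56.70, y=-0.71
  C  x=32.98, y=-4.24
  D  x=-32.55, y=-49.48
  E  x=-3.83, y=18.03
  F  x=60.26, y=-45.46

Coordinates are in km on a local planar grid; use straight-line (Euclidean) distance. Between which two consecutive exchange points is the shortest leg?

B–C

Leg distances:
A→B: 53.8 km
B→C: 24.0 km
C→D: 79.6 km
D→E: 73.4 km
E→F: 90.2 km
The shortest leg is B–C at 24.0 km.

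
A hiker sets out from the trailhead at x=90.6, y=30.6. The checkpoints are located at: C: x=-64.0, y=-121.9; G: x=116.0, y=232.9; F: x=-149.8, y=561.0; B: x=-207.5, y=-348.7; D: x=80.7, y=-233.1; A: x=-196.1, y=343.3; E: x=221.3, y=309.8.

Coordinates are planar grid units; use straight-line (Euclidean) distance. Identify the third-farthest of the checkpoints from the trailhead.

A

Distance to each, sorted:
F: 582.3
B: 482.4
A: 424.2
E: 308.3
D: 263.9
C: 217.2
G: 203.9
The third-farthest is A at 424.2.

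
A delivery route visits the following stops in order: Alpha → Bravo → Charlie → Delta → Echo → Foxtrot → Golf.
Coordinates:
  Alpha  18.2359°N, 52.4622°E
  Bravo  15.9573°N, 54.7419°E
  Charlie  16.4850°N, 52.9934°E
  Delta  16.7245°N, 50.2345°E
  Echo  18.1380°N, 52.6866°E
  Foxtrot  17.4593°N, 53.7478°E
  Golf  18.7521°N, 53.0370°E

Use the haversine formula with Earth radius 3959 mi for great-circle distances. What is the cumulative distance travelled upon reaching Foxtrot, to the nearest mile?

796 mi

Leg distances:
Alpha→Bravo: 217.8 mi  (cumulative 217.8 mi)
Bravo→Charlie: 121.6 mi  (cumulative 339.4 mi)
Charlie→Delta: 183.4 mi  (cumulative 522.9 mi)
Delta→Echo: 188.9 mi  (cumulative 711.7 mi)
Echo→Foxtrot: 84.1 mi  (cumulative 795.8 mi)
Cumulative distance at Foxtrot ≈ 796 mi.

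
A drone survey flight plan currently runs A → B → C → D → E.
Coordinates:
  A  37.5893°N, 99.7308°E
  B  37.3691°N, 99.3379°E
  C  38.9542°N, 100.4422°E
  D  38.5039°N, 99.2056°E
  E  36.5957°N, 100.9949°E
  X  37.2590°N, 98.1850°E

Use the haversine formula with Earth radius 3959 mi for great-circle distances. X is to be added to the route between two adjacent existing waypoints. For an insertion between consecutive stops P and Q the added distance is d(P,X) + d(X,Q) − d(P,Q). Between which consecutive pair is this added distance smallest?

Added distance for inserting X between each consecutive pair:
A–B: 125.3 mi
B–C: 108.6 mi
C–D: 198.5 mi
D–E: 100.0 mi
Smallest added distance is 100.0 mi, inserting between D and E.

between D and E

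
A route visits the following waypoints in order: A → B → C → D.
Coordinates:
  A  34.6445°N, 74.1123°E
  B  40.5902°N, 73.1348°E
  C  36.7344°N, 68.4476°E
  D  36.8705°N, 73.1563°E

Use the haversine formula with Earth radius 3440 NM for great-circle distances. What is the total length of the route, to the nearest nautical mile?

906 NM

Leg distances:
A→B: 360.0 NM  (cumulative 360.0 NM)
B→C: 319.1 NM  (cumulative 679.1 NM)
C→D: 226.5 NM  (cumulative 905.6 NM)
Total route length ≈ 906 NM.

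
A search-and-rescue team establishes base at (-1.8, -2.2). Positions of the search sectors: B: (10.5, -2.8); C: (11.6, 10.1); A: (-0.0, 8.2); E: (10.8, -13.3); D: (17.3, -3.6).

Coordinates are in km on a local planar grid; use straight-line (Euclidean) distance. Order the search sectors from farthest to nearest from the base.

Computing each straight-line distance from (-1.8, -2.2):
D (17.3, -3.6): 19.2 km
C (11.6, 10.1): 18.2 km
E (10.8, -13.3): 16.8 km
B (10.5, -2.8): 12.3 km
A (-0.0, 8.2): 10.6 km

D, C, E, B, A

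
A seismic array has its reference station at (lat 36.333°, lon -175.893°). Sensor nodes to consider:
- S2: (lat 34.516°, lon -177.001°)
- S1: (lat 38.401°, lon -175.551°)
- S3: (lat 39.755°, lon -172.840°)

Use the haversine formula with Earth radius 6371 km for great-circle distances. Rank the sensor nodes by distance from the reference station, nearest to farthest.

Distances from the reference station:
S2 (lat 34.516°, lon -177.001°): 225.6 km
S1 (lat 38.401°, lon -175.551°): 231.9 km
S3 (lat 39.755°, lon -172.840°): 465.0 km

S2, S1, S3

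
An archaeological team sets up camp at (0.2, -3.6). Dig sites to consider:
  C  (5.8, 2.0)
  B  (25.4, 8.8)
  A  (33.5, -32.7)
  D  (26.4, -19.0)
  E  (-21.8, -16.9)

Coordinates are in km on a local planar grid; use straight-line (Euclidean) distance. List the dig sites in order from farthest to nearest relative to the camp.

Distance from the camp at (0.2, -3.6) to each:
A (33.5, -32.7): 44.2 km
D (26.4, -19.0): 30.4 km
B (25.4, 8.8): 28.1 km
E (-21.8, -16.9): 25.7 km
C (5.8, 2.0): 7.9 km

A, D, B, E, C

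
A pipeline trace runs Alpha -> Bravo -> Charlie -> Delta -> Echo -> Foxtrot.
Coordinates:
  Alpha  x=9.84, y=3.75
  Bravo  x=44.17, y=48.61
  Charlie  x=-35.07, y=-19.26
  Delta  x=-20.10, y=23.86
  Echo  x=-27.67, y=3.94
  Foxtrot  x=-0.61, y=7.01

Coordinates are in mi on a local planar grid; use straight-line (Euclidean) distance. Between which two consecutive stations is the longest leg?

Bravo–Charlie

Leg distances:
Alpha→Bravo: 56.5 mi
Bravo→Charlie: 104.3 mi
Charlie→Delta: 45.6 mi
Delta→Echo: 21.3 mi
Echo→Foxtrot: 27.2 mi
The longest leg is Bravo–Charlie at 104.3 mi.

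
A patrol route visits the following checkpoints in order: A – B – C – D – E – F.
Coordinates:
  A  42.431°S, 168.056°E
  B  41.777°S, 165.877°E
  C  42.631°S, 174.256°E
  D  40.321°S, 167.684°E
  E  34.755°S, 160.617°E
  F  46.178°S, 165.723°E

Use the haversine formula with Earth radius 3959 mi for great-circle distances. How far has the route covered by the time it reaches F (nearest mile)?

2308 mi

Leg distances:
A→B: 120.5 mi  (cumulative 120.5 mi)
B→C: 432.7 mi  (cumulative 553.2 mi)
C→D: 375.7 mi  (cumulative 928.9 mi)
D→E: 545.4 mi  (cumulative 1474.3 mi)
E→F: 833.2 mi  (cumulative 2307.5 mi)
Cumulative distance at F ≈ 2308 mi.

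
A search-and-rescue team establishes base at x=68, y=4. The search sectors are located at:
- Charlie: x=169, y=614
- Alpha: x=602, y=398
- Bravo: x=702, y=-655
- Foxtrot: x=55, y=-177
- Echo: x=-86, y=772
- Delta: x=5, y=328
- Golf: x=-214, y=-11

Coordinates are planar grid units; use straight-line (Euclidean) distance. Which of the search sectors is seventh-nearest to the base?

Bravo

Distance to each, sorted:
Foxtrot: 181.5
Golf: 282.4
Delta: 330.1
Charlie: 618.3
Alpha: 663.6
Echo: 783.3
Bravo: 914.5
The seventh-nearest is Bravo at 914.5.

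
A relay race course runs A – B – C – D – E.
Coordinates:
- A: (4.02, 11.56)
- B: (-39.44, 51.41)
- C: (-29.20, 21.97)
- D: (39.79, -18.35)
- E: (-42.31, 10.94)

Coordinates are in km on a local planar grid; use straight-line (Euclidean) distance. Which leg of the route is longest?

D–E

Leg distances:
A→B: 59.0 km
B→C: 31.2 km
C→D: 79.9 km
D→E: 87.2 km
The longest leg is D–E at 87.2 km.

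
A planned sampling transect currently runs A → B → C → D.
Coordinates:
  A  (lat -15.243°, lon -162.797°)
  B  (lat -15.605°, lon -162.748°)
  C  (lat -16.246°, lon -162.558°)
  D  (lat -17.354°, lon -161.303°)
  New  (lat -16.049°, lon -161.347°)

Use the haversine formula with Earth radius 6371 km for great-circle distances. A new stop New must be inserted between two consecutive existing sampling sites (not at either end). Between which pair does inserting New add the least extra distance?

Added distance for inserting New between each consecutive pair:
A–B: 296.5 km
B–C: 214.9 km
C–D: 94.6 km
Smallest added distance is 94.6 km, inserting between C and D.

between C and D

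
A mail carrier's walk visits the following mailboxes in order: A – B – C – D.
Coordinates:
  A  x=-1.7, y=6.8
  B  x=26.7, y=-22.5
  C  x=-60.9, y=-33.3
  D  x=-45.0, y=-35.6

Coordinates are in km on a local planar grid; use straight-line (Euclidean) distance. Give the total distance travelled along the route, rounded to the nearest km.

Leg distances:
A→B: 40.8 km  (cumulative 40.8 km)
B→C: 88.3 km  (cumulative 129.1 km)
C→D: 16.1 km  (cumulative 145.1 km)
Total route length ≈ 145 km.

145 km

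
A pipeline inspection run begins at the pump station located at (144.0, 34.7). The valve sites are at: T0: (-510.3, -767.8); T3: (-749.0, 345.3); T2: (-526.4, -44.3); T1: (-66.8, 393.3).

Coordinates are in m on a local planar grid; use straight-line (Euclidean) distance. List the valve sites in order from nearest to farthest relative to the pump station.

T1, T2, T3, T0

Distance from the pump station at (144.0, 34.7) to each:
T1 (-66.8, 393.3): 416.0 m
T2 (-526.4, -44.3): 675.0 m
T3 (-749.0, 345.3): 945.5 m
T0 (-510.3, -767.8): 1035.4 m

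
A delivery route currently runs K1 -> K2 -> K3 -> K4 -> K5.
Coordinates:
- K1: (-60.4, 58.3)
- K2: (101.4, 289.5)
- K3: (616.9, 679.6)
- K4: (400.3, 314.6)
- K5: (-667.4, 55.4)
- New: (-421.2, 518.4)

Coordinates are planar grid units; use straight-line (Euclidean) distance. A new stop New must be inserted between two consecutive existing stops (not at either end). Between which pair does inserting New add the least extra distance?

Added distance for inserting New between each consecutive pair:
K1–K2: 873.0
K2–K3: 974.6
K3–K4: 1472.5
K4–K5: 272.1
Smallest added distance is 272.1, inserting between K4 and K5.

between K4 and K5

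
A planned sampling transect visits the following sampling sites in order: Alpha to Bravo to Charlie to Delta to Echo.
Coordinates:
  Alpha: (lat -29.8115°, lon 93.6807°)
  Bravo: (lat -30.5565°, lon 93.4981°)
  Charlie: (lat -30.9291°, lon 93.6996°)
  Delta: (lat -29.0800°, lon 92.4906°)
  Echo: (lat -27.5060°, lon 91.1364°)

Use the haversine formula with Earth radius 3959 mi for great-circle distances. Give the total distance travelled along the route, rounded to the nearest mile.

Leg distances:
Alpha→Bravo: 52.6 mi  (cumulative 52.6 mi)
Bravo→Charlie: 28.4 mi  (cumulative 81.0 mi)
Charlie→Delta: 146.8 mi  (cumulative 227.8 mi)
Delta→Echo: 136.4 mi  (cumulative 364.3 mi)
Total route length ≈ 364 mi.

364 mi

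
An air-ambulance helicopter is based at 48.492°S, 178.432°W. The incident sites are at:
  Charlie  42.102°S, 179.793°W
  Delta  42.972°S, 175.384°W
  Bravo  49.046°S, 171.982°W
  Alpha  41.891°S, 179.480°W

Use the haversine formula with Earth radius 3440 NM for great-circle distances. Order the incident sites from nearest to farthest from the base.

Bravo, Delta, Charlie, Alpha

Computing each great-circle distance from 48.492°S, 178.432°W:
Bravo 49.046°S, 171.982°W: 257.3 NM
Delta 42.972°S, 175.384°W: 355.1 NM
Charlie 42.102°S, 179.793°W: 387.9 NM
Alpha 41.891°S, 179.480°W: 398.8 NM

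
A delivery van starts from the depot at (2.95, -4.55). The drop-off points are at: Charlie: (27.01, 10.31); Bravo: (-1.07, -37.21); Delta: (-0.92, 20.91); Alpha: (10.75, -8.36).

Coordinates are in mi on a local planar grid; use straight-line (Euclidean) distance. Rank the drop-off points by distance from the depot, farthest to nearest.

Distances from the depot:
Bravo (-1.07, -37.21): 32.9 mi
Charlie (27.01, 10.31): 28.3 mi
Delta (-0.92, 20.91): 25.8 mi
Alpha (10.75, -8.36): 8.7 mi

Bravo, Charlie, Delta, Alpha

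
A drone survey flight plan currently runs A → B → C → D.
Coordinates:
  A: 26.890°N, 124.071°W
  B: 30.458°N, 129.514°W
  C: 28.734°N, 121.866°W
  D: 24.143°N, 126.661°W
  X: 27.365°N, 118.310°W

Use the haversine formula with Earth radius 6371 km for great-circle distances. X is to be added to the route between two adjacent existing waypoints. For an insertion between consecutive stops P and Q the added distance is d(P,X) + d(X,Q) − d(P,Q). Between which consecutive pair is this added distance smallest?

Added distance for inserting X between each consecutive pair:
A–B: 1052.7 km
B–C: 759.8 km
C–D: 591.5 km
Smallest added distance is 591.5 km, inserting between C and D.

between C and D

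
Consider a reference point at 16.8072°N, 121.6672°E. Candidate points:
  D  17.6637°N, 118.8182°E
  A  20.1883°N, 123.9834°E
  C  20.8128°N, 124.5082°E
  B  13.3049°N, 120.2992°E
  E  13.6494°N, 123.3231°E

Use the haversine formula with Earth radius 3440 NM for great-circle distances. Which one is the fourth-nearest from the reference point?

Distance to each, sorted:
D: 171.3 NM
E: 212.5 NM
B: 224.7 NM
A: 242.1 NM
C: 289.6 NM
The fourth-nearest is A at 242.1 NM.

A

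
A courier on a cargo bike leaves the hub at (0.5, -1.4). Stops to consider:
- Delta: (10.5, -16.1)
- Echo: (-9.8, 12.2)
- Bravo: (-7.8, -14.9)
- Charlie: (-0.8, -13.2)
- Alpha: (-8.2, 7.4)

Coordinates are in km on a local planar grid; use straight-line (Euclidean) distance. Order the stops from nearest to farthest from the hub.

Charlie, Alpha, Bravo, Echo, Delta

Distances from the hub:
Charlie (-0.8, -13.2): 11.9 km
Alpha (-8.2, 7.4): 12.4 km
Bravo (-7.8, -14.9): 15.8 km
Echo (-9.8, 12.2): 17.1 km
Delta (10.5, -16.1): 17.8 km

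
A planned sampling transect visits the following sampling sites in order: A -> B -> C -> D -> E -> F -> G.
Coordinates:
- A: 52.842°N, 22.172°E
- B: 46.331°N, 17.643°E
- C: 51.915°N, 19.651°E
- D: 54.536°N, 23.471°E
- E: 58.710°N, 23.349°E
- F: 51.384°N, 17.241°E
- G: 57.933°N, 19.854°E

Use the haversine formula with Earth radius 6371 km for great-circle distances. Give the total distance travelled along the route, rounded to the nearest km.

3932 km

Leg distances:
A→B: 793.8 km  (cumulative 793.8 km)
B→C: 637.8 km  (cumulative 1431.6 km)
C→D: 386.7 km  (cumulative 1818.3 km)
D→E: 464.2 km  (cumulative 2282.5 km)
E→F: 901.9 km  (cumulative 3184.4 km)
F→G: 747.2 km  (cumulative 3931.6 km)
Total route length ≈ 3932 km.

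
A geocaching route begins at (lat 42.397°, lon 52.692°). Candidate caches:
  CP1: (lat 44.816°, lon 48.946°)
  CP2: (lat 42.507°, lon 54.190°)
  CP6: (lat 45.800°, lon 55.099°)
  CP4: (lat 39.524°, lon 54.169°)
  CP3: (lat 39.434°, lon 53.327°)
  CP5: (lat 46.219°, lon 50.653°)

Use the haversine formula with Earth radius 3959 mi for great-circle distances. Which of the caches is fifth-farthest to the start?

CP3

Distances from the start ((lat 42.397°, lon 52.692°)):
CP5: 282.7 mi
CP6: 263.7 mi
CP1: 251.1 mi
CP4: 212.9 mi
CP3: 207.4 mi
CP2: 76.7 mi
The fifth-farthest is CP3 at 207.4 mi.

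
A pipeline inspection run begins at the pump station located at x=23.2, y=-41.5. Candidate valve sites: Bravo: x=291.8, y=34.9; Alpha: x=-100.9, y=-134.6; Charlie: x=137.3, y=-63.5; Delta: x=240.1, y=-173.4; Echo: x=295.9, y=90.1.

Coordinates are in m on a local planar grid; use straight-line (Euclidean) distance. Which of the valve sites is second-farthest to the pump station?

Distances from the pump station (x=23.2, y=-41.5):
Echo: 302.8 m
Bravo: 279.3 m
Delta: 253.9 m
Alpha: 155.1 m
Charlie: 116.2 m
The second-farthest is Bravo at 279.3 m.

Bravo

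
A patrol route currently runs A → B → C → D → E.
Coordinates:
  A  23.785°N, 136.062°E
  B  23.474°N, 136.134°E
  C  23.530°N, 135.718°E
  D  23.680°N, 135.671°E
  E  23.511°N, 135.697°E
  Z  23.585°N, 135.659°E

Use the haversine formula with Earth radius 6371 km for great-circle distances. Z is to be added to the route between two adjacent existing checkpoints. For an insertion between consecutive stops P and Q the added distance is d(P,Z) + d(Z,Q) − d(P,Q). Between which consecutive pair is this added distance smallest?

Added distance for inserting Z between each consecutive pair:
A–B: 61.3 km
B–C: 15.7 km
C–D: 1.9 km
D–E: 0.8 km
Smallest added distance is 0.8 km, inserting between D and E.

between D and E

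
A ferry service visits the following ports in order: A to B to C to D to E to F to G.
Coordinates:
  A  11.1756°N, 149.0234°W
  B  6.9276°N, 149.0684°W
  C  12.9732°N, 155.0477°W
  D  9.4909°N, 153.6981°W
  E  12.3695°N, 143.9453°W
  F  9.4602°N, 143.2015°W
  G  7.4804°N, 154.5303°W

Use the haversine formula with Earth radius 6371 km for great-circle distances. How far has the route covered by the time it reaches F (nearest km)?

3270 km

Leg distances:
A→B: 472.4 km  (cumulative 472.4 km)
B→C: 938.2 km  (cumulative 1410.6 km)
C→D: 414.2 km  (cumulative 1824.9 km)
D→E: 1111.7 km  (cumulative 2936.6 km)
E→F: 333.5 km  (cumulative 3270.1 km)
Cumulative distance at F ≈ 3270 km.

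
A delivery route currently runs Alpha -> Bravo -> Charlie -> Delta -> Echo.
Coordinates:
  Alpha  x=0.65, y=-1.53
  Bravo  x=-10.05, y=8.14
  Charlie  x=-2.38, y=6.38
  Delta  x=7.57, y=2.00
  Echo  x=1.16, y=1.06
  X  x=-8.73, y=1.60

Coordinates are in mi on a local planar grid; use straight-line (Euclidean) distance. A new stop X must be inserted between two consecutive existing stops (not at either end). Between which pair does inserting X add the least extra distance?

Added distance for inserting X between each consecutive pair:
Alpha–Bravo: 2.1 mi
Bravo–Charlie: 6.8 mi
Charlie–Delta: 13.4 mi
Delta–Echo: 19.7 mi
Smallest added distance is 2.1 mi, inserting between Alpha and Bravo.

between Alpha and Bravo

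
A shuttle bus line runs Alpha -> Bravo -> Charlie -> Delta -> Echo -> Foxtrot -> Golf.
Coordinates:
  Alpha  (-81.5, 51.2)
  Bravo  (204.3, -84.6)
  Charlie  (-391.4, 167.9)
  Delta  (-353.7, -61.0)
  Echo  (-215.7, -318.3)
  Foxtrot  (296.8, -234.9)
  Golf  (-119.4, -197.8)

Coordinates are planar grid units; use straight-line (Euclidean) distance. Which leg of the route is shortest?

Leg distances:
Alpha→Bravo: 316.4
Bravo→Charlie: 647.0
Charlie→Delta: 232.0
Delta→Echo: 292.0
Echo→Foxtrot: 519.2
Foxtrot→Golf: 417.9
The shortest leg is Charlie–Delta at 232.0.

Charlie–Delta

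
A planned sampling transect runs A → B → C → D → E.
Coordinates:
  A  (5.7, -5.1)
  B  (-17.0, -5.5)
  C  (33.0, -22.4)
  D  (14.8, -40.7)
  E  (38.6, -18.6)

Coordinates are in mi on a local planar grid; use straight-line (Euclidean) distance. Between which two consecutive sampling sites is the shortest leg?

Leg distances:
A→B: 22.7 mi
B→C: 52.8 mi
C→D: 25.8 mi
D→E: 32.5 mi
The shortest leg is A–B at 22.7 mi.

A–B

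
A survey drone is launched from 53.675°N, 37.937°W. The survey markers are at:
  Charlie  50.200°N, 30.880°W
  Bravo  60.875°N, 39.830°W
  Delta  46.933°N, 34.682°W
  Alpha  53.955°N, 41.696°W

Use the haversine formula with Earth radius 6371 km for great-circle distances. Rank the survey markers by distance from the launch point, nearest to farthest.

Alpha, Charlie, Delta, Bravo

Computing each great-circle distance from 53.675°N, 37.937°W:
Alpha 53.955°N, 41.696°W: 248.7 km
Charlie 50.200°N, 30.880°W: 618.7 km
Delta 46.933°N, 34.682°W: 784.3 km
Bravo 60.875°N, 39.830°W: 808.6 km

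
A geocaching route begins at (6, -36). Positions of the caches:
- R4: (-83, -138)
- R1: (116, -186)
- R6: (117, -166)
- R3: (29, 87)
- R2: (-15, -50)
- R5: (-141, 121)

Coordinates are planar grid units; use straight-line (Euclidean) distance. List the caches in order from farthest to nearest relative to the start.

Computing each straight-line distance from (6, -36):
R5 (-141, 121): 215.1
R1 (116, -186): 186.0
R6 (117, -166): 170.9
R4 (-83, -138): 135.4
R3 (29, 87): 125.1
R2 (-15, -50): 25.2

R5, R1, R6, R4, R3, R2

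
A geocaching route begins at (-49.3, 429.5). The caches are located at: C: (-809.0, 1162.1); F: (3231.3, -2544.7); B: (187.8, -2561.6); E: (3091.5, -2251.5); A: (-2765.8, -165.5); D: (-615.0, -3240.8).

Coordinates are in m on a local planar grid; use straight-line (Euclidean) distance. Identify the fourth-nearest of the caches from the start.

D

Distances from the start ((-49.3, 429.5)):
C: 1055.4 m
A: 2780.9 m
B: 3000.5 m
D: 3713.6 m
E: 4129.5 m
F: 4428.1 m
The fourth-nearest is D at 3713.6 m.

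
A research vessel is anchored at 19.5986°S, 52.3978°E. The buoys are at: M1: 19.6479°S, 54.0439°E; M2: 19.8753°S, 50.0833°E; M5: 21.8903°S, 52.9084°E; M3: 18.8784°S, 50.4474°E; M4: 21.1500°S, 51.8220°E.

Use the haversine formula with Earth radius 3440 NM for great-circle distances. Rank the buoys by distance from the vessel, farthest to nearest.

Computing each great-circle distance from 19.5986°S, 52.3978°E:
M5 21.8903°S, 52.9084°E: 140.5 NM
M2 19.8753°S, 50.0833°E: 131.8 NM
M3 18.8784°S, 50.4474°E: 118.7 NM
M4 21.1500°S, 51.8220°E: 98.6 NM
M1 19.6479°S, 54.0439°E: 93.1 NM

M5, M2, M3, M4, M1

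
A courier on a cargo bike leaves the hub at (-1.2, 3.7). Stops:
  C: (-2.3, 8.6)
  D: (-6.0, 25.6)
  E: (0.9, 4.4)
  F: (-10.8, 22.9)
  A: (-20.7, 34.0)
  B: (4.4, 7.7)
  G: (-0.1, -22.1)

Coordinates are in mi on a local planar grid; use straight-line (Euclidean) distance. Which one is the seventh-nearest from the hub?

Distance to each, sorted:
E: 2.2 mi
C: 5.0 mi
B: 6.9 mi
F: 21.5 mi
D: 22.4 mi
G: 25.8 mi
A: 36.0 mi
The seventh-nearest is A at 36.0 mi.

A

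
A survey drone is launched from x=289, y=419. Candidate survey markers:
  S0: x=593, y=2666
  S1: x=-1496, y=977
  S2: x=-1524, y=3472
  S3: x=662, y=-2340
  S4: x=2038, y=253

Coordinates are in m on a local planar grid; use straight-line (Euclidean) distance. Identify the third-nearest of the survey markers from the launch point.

S0

Distances from the launch point (x=289, y=419):
S4: 1756.9 m
S1: 1870.2 m
S0: 2267.5 m
S3: 2784.1 m
S2: 3550.7 m
The third-nearest is S0 at 2267.5 m.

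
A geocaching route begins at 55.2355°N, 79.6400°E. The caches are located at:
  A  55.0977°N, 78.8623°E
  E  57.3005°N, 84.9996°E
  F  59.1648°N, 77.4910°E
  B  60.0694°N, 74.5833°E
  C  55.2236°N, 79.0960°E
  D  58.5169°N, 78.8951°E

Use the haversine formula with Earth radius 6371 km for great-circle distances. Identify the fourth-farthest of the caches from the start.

Distances from the start (55.2355°N, 79.6400°E):
B: 615.6 km
F: 455.6 km
E: 402.6 km
D: 367.7 km
A: 51.7 km
C: 34.5 km
The fourth-farthest is D at 367.7 km.

D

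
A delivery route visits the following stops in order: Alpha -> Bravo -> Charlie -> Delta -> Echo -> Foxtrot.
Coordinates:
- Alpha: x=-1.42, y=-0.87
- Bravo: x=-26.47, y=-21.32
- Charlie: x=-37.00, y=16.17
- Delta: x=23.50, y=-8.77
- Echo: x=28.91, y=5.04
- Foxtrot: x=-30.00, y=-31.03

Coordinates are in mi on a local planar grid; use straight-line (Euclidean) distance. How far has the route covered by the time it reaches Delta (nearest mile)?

Leg distances:
Alpha→Bravo: 32.3 mi  (cumulative 32.3 mi)
Bravo→Charlie: 38.9 mi  (cumulative 71.3 mi)
Charlie→Delta: 65.4 mi  (cumulative 136.7 mi)
Cumulative distance at Delta ≈ 137 mi.

137 mi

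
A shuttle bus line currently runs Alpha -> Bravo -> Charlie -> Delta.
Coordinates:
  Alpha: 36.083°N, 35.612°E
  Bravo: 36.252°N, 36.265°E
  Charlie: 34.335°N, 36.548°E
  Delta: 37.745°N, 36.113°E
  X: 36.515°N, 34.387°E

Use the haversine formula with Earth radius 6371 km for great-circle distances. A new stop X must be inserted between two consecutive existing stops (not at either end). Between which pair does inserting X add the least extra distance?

between Charlie and Delta

Added distance for inserting X between each consecutive pair:
Alpha–Bravo: 228.9 km
Bravo–Charlie: 267.5 km
Charlie–Delta: 135.6 km
Smallest added distance is 135.6 km, inserting between Charlie and Delta.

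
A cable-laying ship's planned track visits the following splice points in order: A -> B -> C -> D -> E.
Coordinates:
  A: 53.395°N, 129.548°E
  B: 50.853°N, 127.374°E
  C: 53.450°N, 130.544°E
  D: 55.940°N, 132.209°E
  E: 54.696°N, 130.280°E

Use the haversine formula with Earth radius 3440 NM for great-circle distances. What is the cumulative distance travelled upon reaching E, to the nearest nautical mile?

Leg distances:
A→B: 172.4 NM  (cumulative 172.4 NM)
B→C: 194.8 NM  (cumulative 367.1 NM)
C→D: 160.3 NM  (cumulative 527.4 NM)
D→E: 99.6 NM  (cumulative 627.0 NM)
Cumulative distance at E ≈ 627 NM.

627 NM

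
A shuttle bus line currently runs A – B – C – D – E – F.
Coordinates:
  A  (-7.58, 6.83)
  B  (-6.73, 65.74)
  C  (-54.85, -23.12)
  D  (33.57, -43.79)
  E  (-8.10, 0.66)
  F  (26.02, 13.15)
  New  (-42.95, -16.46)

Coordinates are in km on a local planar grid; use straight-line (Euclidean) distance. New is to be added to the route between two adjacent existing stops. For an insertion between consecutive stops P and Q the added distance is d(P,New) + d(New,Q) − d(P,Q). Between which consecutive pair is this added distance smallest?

Added distance for inserting New between each consecutive pair:
A–B: 73.3 km
B–C: 2.4 km
C–D: 4.1 km
D–E: 59.2 km
E–F: 77.6 km
Smallest added distance is 2.4 km, inserting between B and C.

between B and C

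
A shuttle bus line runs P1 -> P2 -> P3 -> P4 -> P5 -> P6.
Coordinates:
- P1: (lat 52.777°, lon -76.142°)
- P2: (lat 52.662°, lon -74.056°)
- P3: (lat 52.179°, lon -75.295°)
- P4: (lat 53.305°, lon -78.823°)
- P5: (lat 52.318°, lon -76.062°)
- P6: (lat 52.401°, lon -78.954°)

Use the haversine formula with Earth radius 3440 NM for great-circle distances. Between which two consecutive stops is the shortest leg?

P2–P3

Leg distances:
P1→P2: 76.2 NM
P2→P3: 53.8 NM
P3→P4: 144.9 NM
P4→P5: 116.4 NM
P5→P6: 106.1 NM
The shortest leg is P2–P3 at 53.8 NM.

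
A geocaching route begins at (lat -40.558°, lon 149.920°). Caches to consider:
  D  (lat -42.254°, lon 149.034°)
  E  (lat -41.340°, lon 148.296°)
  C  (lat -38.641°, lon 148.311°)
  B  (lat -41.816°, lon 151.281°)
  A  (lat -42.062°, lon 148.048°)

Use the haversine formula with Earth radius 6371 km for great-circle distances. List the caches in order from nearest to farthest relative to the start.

Computing each great-circle distance from (lat -40.558°, lon 149.920°):
E (lat -41.340°, lon 148.296°): 161.7 km
B (lat -41.816°, lon 151.281°): 180.4 km
D (lat -42.254°, lon 149.034°): 202.5 km
A (lat -42.062°, lon 148.048°): 228.9 km
C (lat -38.641°, lon 148.311°): 253.8 km

E, B, D, A, C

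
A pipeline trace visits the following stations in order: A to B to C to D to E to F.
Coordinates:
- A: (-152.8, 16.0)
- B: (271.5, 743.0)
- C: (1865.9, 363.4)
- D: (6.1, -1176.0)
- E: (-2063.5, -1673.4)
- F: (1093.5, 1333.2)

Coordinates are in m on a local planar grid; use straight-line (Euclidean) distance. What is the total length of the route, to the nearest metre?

11383 m

Leg distances:
A→B: 841.8 m  (cumulative 841.8 m)
B→C: 1639.0 m  (cumulative 2480.7 m)
C→D: 2414.3 m  (cumulative 4895.0 m)
D→E: 2128.5 m  (cumulative 7023.5 m)
E→F: 4359.6 m  (cumulative 11383.1 m)
Total route length ≈ 11383 m.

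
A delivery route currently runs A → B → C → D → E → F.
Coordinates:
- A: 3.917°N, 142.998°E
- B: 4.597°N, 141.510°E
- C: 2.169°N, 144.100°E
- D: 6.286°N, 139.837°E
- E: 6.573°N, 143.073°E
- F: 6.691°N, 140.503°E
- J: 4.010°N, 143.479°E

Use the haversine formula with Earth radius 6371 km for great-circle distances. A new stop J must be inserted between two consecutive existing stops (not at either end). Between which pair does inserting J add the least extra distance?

Added distance for inserting J between each consecutive pair:
A–B: 100.7 km
B–C: 49.5 km
C–D: 34.2 km
D–E: 405.7 km
E–F: 448.7 km
Smallest added distance is 34.2 km, inserting between C and D.

between C and D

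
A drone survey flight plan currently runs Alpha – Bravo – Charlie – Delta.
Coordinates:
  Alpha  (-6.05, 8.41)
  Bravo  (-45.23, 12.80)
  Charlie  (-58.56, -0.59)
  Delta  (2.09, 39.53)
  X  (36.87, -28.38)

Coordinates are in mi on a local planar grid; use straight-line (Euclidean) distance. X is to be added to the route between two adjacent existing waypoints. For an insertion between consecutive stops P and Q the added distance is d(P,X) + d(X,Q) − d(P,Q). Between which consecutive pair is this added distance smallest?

between Charlie and Delta

Added distance for inserting X between each consecutive pair:
Alpha–Bravo: 109.0 mi
Bravo–Charlie: 172.3 mi
Charlie–Delta: 103.0 mi
Smallest added distance is 103.0 mi, inserting between Charlie and Delta.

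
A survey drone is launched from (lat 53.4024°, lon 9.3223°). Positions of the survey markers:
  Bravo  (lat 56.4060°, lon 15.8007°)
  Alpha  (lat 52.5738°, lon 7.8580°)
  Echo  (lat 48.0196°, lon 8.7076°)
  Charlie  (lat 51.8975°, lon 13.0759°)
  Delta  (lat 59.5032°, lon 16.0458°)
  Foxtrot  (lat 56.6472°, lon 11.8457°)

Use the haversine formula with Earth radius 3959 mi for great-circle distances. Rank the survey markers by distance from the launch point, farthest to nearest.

Delta, Echo, Bravo, Foxtrot, Charlie, Alpha

Distance from the launch point at (lat 53.4024°, lon 9.3223°) to each:
Delta (lat 59.5032°, lon 16.0458°): 493.0 mi
Echo (lat 48.0196°, lon 8.7076°): 372.9 mi
Bravo (lat 56.4060°, lon 15.8007°): 330.4 mi
Foxtrot (lat 56.6472°, lon 11.8457°): 245.4 mi
Charlie (lat 51.8975°, lon 13.0759°): 188.6 mi
Alpha (lat 52.5738°, lon 7.8580°): 83.6 mi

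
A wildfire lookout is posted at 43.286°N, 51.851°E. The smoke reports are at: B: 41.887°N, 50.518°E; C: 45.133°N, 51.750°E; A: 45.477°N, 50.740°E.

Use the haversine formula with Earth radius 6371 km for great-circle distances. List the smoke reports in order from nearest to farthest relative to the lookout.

B, C, A

Distances from the lookout:
B 41.887°N, 50.518°E: 190.0 km
C 45.133°N, 51.750°E: 205.5 km
A 45.477°N, 50.740°E: 259.1 km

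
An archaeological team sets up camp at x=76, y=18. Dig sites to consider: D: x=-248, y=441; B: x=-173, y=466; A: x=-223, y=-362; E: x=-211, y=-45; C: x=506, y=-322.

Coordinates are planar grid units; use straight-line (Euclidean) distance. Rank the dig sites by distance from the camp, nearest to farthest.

Distance from the camp at x=76, y=18 to each:
E x=-211, y=-45: 293.8
A x=-223, y=-362: 483.5
B x=-173, y=466: 512.5
D x=-248, y=441: 532.8
C x=506, y=-322: 548.2

E, A, B, D, C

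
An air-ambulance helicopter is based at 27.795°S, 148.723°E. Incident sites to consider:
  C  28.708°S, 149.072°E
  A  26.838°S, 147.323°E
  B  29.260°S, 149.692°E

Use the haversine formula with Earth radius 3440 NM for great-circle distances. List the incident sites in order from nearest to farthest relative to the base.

Computing each great-circle distance from 27.795°S, 148.723°E:
C 28.708°S, 149.072°E: 57.8 NM
A 26.838°S, 147.323°E: 94.2 NM
B 29.260°S, 149.692°E: 101.7 NM

C, A, B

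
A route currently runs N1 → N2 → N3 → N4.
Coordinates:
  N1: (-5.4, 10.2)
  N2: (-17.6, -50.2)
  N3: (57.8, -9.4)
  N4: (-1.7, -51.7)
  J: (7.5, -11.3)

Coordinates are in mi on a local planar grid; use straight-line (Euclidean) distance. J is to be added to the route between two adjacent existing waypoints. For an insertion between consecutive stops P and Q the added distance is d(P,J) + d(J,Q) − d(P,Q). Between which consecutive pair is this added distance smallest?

between N1 and N2

Added distance for inserting J between each consecutive pair:
N1–N2: 9.7 mi
N2–N3: 10.9 mi
N3–N4: 18.8 mi
Smallest added distance is 9.7 mi, inserting between N1 and N2.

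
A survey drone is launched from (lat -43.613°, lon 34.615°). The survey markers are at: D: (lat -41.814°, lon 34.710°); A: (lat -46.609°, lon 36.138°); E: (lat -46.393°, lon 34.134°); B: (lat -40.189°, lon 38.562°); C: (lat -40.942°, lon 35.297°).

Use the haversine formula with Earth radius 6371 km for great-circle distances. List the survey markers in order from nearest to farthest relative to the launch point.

D, C, E, A, B

Computing each great-circle distance from (lat -43.613°, lon 34.615°):
D (lat -41.814°, lon 34.710°): 200.2 km
C (lat -40.942°, lon 35.297°): 302.3 km
E (lat -46.393°, lon 34.134°): 311.4 km
A (lat -46.609°, lon 36.138°): 353.9 km
B (lat -40.189°, lon 38.562°): 501.5 km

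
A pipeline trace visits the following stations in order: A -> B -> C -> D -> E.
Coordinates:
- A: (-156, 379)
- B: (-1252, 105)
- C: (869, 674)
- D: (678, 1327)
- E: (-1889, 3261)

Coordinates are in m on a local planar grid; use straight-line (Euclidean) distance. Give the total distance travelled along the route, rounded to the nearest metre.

7220 m

Leg distances:
A→B: 1129.7 m  (cumulative 1129.7 m)
B→C: 2196.0 m  (cumulative 3325.7 m)
C→D: 680.4 m  (cumulative 4006.1 m)
D→E: 3214.0 m  (cumulative 7220.1 m)
Total route length ≈ 7220 m.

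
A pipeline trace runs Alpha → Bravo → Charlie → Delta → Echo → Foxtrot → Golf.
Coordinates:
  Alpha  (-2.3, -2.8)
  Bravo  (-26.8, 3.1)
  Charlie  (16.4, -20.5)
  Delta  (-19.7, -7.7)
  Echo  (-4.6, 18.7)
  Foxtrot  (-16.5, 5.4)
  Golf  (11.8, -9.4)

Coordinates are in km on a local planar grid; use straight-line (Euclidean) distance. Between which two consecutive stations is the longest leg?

Bravo–Charlie

Leg distances:
Alpha→Bravo: 25.2 km
Bravo→Charlie: 49.2 km
Charlie→Delta: 38.3 km
Delta→Echo: 30.4 km
Echo→Foxtrot: 17.8 km
Foxtrot→Golf: 31.9 km
The longest leg is Bravo–Charlie at 49.2 km.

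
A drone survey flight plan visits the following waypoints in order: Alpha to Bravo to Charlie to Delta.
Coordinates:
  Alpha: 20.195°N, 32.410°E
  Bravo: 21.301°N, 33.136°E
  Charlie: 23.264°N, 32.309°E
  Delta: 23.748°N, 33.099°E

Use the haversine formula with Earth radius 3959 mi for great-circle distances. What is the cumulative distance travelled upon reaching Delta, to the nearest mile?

295 mi

Leg distances:
Alpha→Bravo: 89.7 mi  (cumulative 89.7 mi)
Bravo→Charlie: 145.6 mi  (cumulative 235.3 mi)
Charlie→Delta: 60.2 mi  (cumulative 295.5 mi)
Cumulative distance at Delta ≈ 295 mi.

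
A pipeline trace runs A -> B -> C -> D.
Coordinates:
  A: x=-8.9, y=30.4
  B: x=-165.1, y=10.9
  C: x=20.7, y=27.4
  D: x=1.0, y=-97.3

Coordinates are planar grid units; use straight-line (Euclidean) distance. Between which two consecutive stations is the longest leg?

B–C

Leg distances:
A→B: 157.4
B→C: 186.5
C→D: 126.2
The longest leg is B–C at 186.5.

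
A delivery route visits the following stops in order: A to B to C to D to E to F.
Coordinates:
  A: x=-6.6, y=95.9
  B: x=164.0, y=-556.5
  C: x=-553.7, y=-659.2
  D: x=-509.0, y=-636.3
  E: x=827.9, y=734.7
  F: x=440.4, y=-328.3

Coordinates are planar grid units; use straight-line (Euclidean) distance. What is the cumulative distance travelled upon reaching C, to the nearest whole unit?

Leg distances:
A→B: 674.3  (cumulative 674.3)
B→C: 725.0  (cumulative 1399.3)
Cumulative distance at C ≈ 1399.

1399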